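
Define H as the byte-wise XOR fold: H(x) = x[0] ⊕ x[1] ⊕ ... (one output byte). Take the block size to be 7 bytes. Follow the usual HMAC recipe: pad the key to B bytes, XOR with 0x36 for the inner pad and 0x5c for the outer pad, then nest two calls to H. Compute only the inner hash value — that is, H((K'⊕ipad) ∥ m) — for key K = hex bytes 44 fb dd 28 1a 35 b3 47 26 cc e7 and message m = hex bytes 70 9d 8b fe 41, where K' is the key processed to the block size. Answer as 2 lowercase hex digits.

73

Key hex bytes 44 fb dd 28 1a 35 b3 47 26 cc e7 is 11 bytes > B = 7, so hash it first: H(key) = 9c, then zero-pad to 7 bytes: K' = 9c 00 00 00 00 00 00.
K' ⊕ ipad = aa 36 36 36 36 36 36.
Inner input = aa 36 36 36 36 36 36 ∥ 70 9d 8b fe 41.
Inner hash: XOR aa⊕36⊕36⊕36⊕36⊕36⊕36⊕70⊕9d⊕8b⊕fe⊕41 = 73.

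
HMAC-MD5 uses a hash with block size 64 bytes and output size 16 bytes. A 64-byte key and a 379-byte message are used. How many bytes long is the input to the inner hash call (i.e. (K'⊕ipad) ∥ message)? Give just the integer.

Key is 64 ≤ 64 bytes, zero-padded: |K'| = 64.
Inner input = (K'⊕ipad) ∥ m → 64 + 379 = 443 bytes.

443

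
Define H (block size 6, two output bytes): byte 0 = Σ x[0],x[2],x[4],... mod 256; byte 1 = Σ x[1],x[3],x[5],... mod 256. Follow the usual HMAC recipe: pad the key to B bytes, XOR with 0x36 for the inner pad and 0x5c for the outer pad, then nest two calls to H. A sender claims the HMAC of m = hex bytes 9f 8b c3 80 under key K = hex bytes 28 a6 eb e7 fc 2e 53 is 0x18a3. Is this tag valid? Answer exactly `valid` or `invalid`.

valid

Key hex bytes 28 a6 eb e7 fc 2e 53 is 7 bytes > B = 6, so hash it first: H(key) = 62 bb, then zero-pad to 6 bytes: K' = 62 bb 00 00 00 00.
K' ⊕ ipad = 54 8d 36 36 36 36; K' ⊕ opad = 3e e7 5c 5c 5c 5c.
Inner hash: even-index sum = 546 mod 256 = 34; odd-index sum = 516 mod 256 = 4 → 22 04.
Outer hash (recomputed tag): even-index sum = 280 mod 256 = 24; odd-index sum = 419 mod 256 = 163 → 18 a3.
Recomputed tag = 18a3; claimed = 18a3 → match.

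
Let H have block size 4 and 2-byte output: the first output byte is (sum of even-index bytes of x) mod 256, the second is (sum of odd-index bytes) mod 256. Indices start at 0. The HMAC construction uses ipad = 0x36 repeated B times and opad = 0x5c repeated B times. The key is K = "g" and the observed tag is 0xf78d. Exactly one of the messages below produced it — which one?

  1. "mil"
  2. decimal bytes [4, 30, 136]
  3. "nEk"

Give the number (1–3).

1

Key "g" = 67 is 1 byte ≤ B = 4; zero-pad to 4 bytes: K' = 67 00 00 00.
K' ⊕ ipad = 51 36 36 36; K' ⊕ opad = 3b 5c 5c 5c.
m1: inner = H(51 36 36 36 6d 69 6c) = 60 d5; tag = H(3b 5c 5c 5c 60 d5) = f78d ← matches
m2: inner = H(51 36 36 36 04 1e 88) = 13 8a; tag = H(3b 5c 5c 5c 13 8a) = aa42
m3: inner = H(51 36 36 36 6e 45 6b) = 60 b1; tag = H(3b 5c 5c 5c 60 b1) = f769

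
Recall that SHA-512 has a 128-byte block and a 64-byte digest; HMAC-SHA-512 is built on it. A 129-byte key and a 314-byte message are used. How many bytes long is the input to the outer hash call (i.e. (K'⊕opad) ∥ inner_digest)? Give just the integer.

192

Key is 129 > 128 bytes, so it is hashed to 64 bytes then zero-padded to 128: |K'| = 128.
Outer input = (K'⊕opad) ∥ H(inner) → 128 + 64 = 192 bytes.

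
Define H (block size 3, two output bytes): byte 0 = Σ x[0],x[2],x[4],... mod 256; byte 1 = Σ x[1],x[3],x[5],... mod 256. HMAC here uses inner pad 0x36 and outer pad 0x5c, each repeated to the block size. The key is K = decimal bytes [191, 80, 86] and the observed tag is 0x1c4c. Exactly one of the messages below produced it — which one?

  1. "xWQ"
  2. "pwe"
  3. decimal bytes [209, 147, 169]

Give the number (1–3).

Key decimal bytes [191, 80, 86] = bf 50 56 is exactly B = 3 bytes: K' = bf 50 56.
K' ⊕ ipad = 89 66 60; K' ⊕ opad = e3 0c 0a.
m1: inner = H(89 66 60 78 57 51) = 40 2f; tag = H(e3 0c 0a 40 2f) = 1c4c ← matches
m2: inner = H(89 66 60 70 77 65) = 60 3b; tag = H(e3 0c 0a 60 3b) = 286c
m3: inner = H(89 66 60 d1 93 a9) = 7c e0; tag = H(e3 0c 0a 7c e0) = cd88

1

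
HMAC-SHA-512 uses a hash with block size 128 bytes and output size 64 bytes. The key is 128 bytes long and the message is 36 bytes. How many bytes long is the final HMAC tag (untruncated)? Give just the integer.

The tag is one SHA-512 digest: 64 bytes.

64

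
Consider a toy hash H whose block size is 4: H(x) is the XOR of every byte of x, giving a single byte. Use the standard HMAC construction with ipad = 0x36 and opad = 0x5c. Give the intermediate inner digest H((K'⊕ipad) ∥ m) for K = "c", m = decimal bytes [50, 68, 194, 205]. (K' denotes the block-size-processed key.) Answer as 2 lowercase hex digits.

Key "c" = 63 is 1 byte ≤ B = 4; zero-pad to 4 bytes: K' = 63 00 00 00.
K' ⊕ ipad = 55 36 36 36.
Inner input = 55 36 36 36 ∥ 32 44 c2 cd.
Inner hash: XOR 55⊕36⊕36⊕36⊕32⊕44⊕c2⊕cd = 1a.

1a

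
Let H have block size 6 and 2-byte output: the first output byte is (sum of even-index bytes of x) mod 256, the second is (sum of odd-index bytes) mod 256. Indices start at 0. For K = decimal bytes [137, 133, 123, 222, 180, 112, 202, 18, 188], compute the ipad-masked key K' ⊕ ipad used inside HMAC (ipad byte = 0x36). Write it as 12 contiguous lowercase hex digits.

08d336363636

Key decimal bytes [137, 133, 123, 222, 180, 112, 202, 18, 188] = 89 85 7b de b4 70 ca 12 bc is 9 bytes > B = 6, so hash it first: H(key) = 3e e5, then zero-pad to 6 bytes: K' = 3e e5 00 00 00 00.
XOR each byte with 0x36: 3e⊕36=08, e5⊕36=d3, 00⊕36=36, 00⊕36=36, 00⊕36=36, 00⊕36=36.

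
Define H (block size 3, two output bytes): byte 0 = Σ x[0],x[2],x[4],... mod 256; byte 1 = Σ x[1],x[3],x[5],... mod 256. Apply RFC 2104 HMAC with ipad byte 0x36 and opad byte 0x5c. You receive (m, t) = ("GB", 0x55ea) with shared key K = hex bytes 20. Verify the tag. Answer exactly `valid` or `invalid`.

valid

Key hex bytes 20 is 1 byte ≤ B = 3; zero-pad to 3 bytes: K' = 20 00 00.
K' ⊕ ipad = 16 36 36; K' ⊕ opad = 7c 5c 5c.
Inner hash: even-index sum = 142 mod 256 = 142; odd-index sum = 125 mod 256 = 125 → 8e 7d.
Outer hash (recomputed tag): even-index sum = 341 mod 256 = 85; odd-index sum = 234 mod 256 = 234 → 55 ea.
Recomputed tag = 55ea; claimed = 55ea → match.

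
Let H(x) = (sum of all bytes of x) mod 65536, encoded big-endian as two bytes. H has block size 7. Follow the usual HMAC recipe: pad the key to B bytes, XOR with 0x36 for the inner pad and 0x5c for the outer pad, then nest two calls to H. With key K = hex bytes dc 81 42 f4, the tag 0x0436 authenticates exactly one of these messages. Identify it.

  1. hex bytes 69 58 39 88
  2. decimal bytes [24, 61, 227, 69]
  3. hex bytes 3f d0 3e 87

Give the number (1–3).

1

Key hex bytes dc 81 42 f4 is 4 bytes ≤ B = 7; zero-pad to 7 bytes: K' = dc 81 42 f4 00 00 00.
K' ⊕ ipad = ea b7 74 c2 36 36 36; K' ⊕ opad = 80 dd 1e a8 5c 5c 5c.
m1: inner = H(ea b7 74 c2 36 36 36 69 58 39 88) = 04 fb; tag = H(80 dd 1e a8 5c 5c 5c 04 fb) = 0436 ← matches
m2: inner = H(ea b7 74 c2 36 36 36 18 3d e3 45) = 04 f6; tag = H(80 dd 1e a8 5c 5c 5c 04 f6) = 0431
m3: inner = H(ea b7 74 c2 36 36 36 3f d0 3e 87) = 05 4d; tag = H(80 dd 1e a8 5c 5c 5c 05 4d) = 0389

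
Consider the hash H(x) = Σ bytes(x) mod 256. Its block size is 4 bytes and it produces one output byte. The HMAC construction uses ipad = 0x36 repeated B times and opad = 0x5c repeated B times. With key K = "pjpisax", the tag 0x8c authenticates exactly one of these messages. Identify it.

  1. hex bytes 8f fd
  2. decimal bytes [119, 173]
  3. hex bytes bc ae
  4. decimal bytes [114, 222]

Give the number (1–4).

3

Key "pjpisax" = 70 6a 70 69 73 61 78 is 7 bytes > B = 4, so hash it first: H(key) = ff, then zero-pad to 4 bytes: K' = ff 00 00 00.
K' ⊕ ipad = c9 36 36 36; K' ⊕ opad = a3 5c 5c 5c.
m1: inner = H(c9 36 36 36 8f fd) = f7; tag = H(a3 5c 5c 5c f7) = ae
m2: inner = H(c9 36 36 36 77 ad) = 8f; tag = H(a3 5c 5c 5c 8f) = 46
m3: inner = H(c9 36 36 36 bc ae) = d5; tag = H(a3 5c 5c 5c d5) = 8c ← matches
m4: inner = H(c9 36 36 36 72 de) = bb; tag = H(a3 5c 5c 5c bb) = 72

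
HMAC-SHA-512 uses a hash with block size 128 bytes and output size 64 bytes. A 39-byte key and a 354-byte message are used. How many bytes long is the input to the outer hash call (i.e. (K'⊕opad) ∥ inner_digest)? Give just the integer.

Key is 39 ≤ 128 bytes, zero-padded: |K'| = 128.
Outer input = (K'⊕opad) ∥ H(inner) → 128 + 64 = 192 bytes.

192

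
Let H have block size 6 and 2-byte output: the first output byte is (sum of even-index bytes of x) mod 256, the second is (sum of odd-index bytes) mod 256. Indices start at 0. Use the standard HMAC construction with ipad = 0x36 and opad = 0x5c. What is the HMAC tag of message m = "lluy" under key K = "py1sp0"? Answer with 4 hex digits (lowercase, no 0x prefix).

Key "py1sp0" = 70 79 31 73 70 30 is exactly B = 6 bytes: K' = 70 79 31 73 70 30.
K' ⊕ ipad = 46 4f 07 45 46 06.  K' ⊕ opad = 2c 25 6d 2f 2c 6c.
Inner input = (K'⊕ipad) ∥ m = 46 4f 07 45 46 06 ∥ 6c 6c 75 79.
Inner hash: even-index sum = 372 mod 256 = 116; odd-index sum = 383 mod 256 = 127 → 74 7f.
Outer input = (K'⊕opad) ∥ inner = 2c 25 6d 2f 2c 6c ∥ 74 7f.
Outer hash (tag): even-index sum = 313 mod 256 = 57; odd-index sum = 319 mod 256 = 63 → 39 3f.

393f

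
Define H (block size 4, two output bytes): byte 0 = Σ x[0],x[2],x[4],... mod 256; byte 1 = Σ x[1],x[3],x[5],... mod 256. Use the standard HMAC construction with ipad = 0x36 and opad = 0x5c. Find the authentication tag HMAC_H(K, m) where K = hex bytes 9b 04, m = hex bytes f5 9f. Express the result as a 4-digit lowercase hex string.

fbbb

Key hex bytes 9b 04 is 2 bytes ≤ B = 4; zero-pad to 4 bytes: K' = 9b 04 00 00.
K' ⊕ ipad = ad 32 36 36.  K' ⊕ opad = c7 58 5c 5c.
Inner input = (K'⊕ipad) ∥ m = ad 32 36 36 ∥ f5 9f.
Inner hash: even-index sum = 472 mod 256 = 216; odd-index sum = 263 mod 256 = 7 → d8 07.
Outer input = (K'⊕opad) ∥ inner = c7 58 5c 5c ∥ d8 07.
Outer hash (tag): even-index sum = 507 mod 256 = 251; odd-index sum = 187 mod 256 = 187 → fb bb.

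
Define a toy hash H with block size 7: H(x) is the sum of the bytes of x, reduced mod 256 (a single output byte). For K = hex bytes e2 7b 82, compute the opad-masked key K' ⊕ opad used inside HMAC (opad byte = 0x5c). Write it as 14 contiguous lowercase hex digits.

Key hex bytes e2 7b 82 is 3 bytes ≤ B = 7; zero-pad to 7 bytes: K' = e2 7b 82 00 00 00 00.
XOR each byte with 0x5c: e2⊕5c=be, 7b⊕5c=27, 82⊕5c=de, 00⊕5c=5c, 00⊕5c=5c, 00⊕5c=5c, 00⊕5c=5c.

be27de5c5c5c5c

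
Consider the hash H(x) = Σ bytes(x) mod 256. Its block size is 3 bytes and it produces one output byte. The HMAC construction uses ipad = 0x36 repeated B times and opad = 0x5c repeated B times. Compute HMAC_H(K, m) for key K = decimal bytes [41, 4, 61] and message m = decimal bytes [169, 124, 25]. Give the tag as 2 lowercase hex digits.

Key decimal bytes [41, 4, 61] = 29 04 3d is exactly B = 3 bytes: K' = 29 04 3d.
K' ⊕ ipad = 1f 32 0b.  K' ⊕ opad = 75 58 61.
Inner input = (K'⊕ipad) ∥ m = 1f 32 0b ∥ a9 7c 19.
Inner hash: sum = 31+50+11+169+124+25 = 410; mod 256 = 154 → 9a.
Outer input = (K'⊕opad) ∥ inner = 75 58 61 ∥ 9a.
Outer hash (tag): sum = 117+88+97+154 = 456; mod 256 = 200 → c8.

c8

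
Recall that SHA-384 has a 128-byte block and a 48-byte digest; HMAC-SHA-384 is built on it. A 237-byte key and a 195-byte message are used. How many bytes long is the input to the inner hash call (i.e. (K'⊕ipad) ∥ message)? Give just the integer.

Key is 237 > 128 bytes, so it is hashed to 48 bytes then zero-padded to 128: |K'| = 128.
Inner input = (K'⊕ipad) ∥ m → 128 + 195 = 323 bytes.

323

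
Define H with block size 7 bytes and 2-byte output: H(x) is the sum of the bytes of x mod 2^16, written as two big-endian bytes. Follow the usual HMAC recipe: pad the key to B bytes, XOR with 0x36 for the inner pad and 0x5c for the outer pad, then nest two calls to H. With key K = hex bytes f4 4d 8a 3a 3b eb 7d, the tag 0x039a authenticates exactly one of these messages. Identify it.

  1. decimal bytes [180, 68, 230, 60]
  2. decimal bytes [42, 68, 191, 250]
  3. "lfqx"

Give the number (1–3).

2

Key hex bytes f4 4d 8a 3a 3b eb 7d is exactly B = 7 bytes: K' = f4 4d 8a 3a 3b eb 7d.
K' ⊕ ipad = c2 7b bc 0c 0d dd 4b; K' ⊕ opad = a8 11 d6 66 67 b7 21.
m1: inner = H(c2 7b bc 0c 0d dd 4b b4 44 e6 3c) = 05 54; tag = H(a8 11 d6 66 67 b7 21 05 54) = 038d
m2: inner = H(c2 7b bc 0c 0d dd 4b 2a 44 bf fa) = 05 61; tag = H(a8 11 d6 66 67 b7 21 05 61) = 039a ← matches
m3: inner = H(c2 7b bc 0c 0d dd 4b 6c 66 71 78) = 04 f5; tag = H(a8 11 d6 66 67 b7 21 04 f5) = 042d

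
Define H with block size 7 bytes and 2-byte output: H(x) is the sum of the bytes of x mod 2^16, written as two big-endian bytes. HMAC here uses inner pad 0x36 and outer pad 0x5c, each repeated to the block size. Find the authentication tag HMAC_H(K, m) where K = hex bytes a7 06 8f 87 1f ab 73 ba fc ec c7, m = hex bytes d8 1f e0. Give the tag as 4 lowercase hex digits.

Key hex bytes a7 06 8f 87 1f ab 73 ba fc ec c7 is 11 bytes > B = 7, so hash it first: H(key) = 06 69, then zero-pad to 7 bytes: K' = 06 69 00 00 00 00 00.
K' ⊕ ipad = 30 5f 36 36 36 36 36.  K' ⊕ opad = 5a 35 5c 5c 5c 5c 5c.
Inner input = (K'⊕ipad) ∥ m = 30 5f 36 36 36 36 36 ∥ d8 1f e0.
Inner hash: sum = 48+95+54+54+54+54+54+216+31+224 = 884 → 03 74.
Outer input = (K'⊕opad) ∥ inner = 5a 35 5c 5c 5c 5c 5c ∥ 03 74.
Outer hash (tag): sum = 90+53+92+92+92+92+92+3+116 = 722 → 02 d2.

02d2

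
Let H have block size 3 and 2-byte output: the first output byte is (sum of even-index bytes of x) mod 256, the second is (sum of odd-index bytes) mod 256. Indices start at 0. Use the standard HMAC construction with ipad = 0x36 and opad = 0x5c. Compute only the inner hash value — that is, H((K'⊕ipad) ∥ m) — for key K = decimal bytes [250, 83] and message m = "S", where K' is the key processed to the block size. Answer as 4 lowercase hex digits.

Key decimal bytes [250, 83] = fa 53 is 2 bytes ≤ B = 3; zero-pad to 3 bytes: K' = fa 53 00.
K' ⊕ ipad = cc 65 36.
Inner input = cc 65 36 ∥ 53.
Inner hash: even-index sum = 258 mod 256 = 2; odd-index sum = 184 mod 256 = 184 → 02 b8.

02b8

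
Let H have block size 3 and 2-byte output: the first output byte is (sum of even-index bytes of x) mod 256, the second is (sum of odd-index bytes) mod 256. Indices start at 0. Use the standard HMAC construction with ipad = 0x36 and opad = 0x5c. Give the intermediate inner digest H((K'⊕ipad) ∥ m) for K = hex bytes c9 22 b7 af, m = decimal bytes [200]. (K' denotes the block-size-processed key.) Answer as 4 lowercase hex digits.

ecaf

Key hex bytes c9 22 b7 af is 4 bytes > B = 3, so hash it first: H(key) = 80 d1, then zero-pad to 3 bytes: K' = 80 d1 00.
K' ⊕ ipad = b6 e7 36.
Inner input = b6 e7 36 ∥ c8.
Inner hash: even-index sum = 236 mod 256 = 236; odd-index sum = 431 mod 256 = 175 → ec af.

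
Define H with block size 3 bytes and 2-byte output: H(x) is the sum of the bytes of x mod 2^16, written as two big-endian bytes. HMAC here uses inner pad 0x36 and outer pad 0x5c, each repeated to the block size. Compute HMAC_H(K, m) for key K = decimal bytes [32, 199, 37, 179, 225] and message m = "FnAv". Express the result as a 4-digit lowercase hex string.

Key decimal bytes [32, 199, 37, 179, 225] = 20 c7 25 b3 e1 is 5 bytes > B = 3, so hash it first: H(key) = 02 a0, then zero-pad to 3 bytes: K' = 02 a0 00.
K' ⊕ ipad = 34 96 36.  K' ⊕ opad = 5e fc 5c.
Inner input = (K'⊕ipad) ∥ m = 34 96 36 ∥ 46 6e 41 76.
Inner hash: sum = 52+150+54+70+110+65+118 = 619 → 02 6b.
Outer input = (K'⊕opad) ∥ inner = 5e fc 5c ∥ 02 6b.
Outer hash (tag): sum = 94+252+92+2+107 = 547 → 02 23.

0223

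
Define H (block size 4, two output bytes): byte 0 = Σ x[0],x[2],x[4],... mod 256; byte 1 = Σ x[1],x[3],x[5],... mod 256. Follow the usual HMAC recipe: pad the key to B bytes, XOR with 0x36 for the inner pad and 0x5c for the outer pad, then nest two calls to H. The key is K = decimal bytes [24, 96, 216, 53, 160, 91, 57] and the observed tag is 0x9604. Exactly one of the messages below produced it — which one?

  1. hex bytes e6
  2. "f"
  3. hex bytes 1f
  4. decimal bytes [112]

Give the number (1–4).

Key decimal bytes [24, 96, 216, 53, 160, 91, 57] = 18 60 d8 35 a0 5b 39 is 7 bytes > B = 4, so hash it first: H(key) = c9 f0, then zero-pad to 4 bytes: K' = c9 f0 00 00.
K' ⊕ ipad = ff c6 36 36; K' ⊕ opad = 95 ac 5c 5c.
m1: inner = H(ff c6 36 36 e6) = 1b fc; tag = H(95 ac 5c 5c 1b fc) = 0c04
m2: inner = H(ff c6 36 36 66) = 9b fc; tag = H(95 ac 5c 5c 9b fc) = 8c04
m3: inner = H(ff c6 36 36 1f) = 54 fc; tag = H(95 ac 5c 5c 54 fc) = 4504
m4: inner = H(ff c6 36 36 70) = a5 fc; tag = H(95 ac 5c 5c a5 fc) = 9604 ← matches

4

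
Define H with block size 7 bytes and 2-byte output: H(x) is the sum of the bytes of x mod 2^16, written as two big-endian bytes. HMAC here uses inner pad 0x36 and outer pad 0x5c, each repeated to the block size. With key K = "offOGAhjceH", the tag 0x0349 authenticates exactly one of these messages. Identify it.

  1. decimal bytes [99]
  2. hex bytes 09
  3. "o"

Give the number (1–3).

Key "offOGAhjceH" = 6f 66 66 4f 47 41 68 6a 63 65 48 is 11 bytes > B = 7, so hash it first: H(key) = 03 f4, then zero-pad to 7 bytes: K' = 03 f4 00 00 00 00 00.
K' ⊕ ipad = 35 c2 36 36 36 36 36; K' ⊕ opad = 5f a8 5c 5c 5c 5c 5c.
m1: inner = H(35 c2 36 36 36 36 36 63) = 02 68; tag = H(5f a8 5c 5c 5c 5c 5c 02 68) = 033d
m2: inner = H(35 c2 36 36 36 36 36 09) = 02 0e; tag = H(5f a8 5c 5c 5c 5c 5c 02 0e) = 02e3
m3: inner = H(35 c2 36 36 36 36 36 6f) = 02 74; tag = H(5f a8 5c 5c 5c 5c 5c 02 74) = 0349 ← matches

3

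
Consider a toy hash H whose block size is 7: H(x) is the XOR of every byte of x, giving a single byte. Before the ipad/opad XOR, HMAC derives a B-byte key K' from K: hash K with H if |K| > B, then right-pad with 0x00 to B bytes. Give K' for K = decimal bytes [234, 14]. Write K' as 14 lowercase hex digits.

ea0e0000000000

Key decimal bytes [234, 14] = ea 0e is 2 bytes ≤ B = 7; zero-pad to 7 bytes: K' = ea 0e 00 00 00 00 00.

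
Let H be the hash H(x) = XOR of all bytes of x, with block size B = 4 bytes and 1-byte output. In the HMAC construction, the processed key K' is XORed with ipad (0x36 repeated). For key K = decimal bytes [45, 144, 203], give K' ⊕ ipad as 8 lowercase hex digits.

Key decimal bytes [45, 144, 203] = 2d 90 cb is 3 bytes ≤ B = 4; zero-pad to 4 bytes: K' = 2d 90 cb 00.
XOR each byte with 0x36: 2d⊕36=1b, 90⊕36=a6, cb⊕36=fd, 00⊕36=36.

1ba6fd36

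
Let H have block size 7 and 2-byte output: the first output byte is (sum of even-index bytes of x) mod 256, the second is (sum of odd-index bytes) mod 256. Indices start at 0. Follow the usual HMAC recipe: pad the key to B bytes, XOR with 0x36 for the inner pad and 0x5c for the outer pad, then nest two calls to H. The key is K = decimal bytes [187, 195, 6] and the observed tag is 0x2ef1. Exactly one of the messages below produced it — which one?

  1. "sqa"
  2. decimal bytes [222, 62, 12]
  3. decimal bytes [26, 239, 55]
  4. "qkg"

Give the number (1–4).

Key decimal bytes [187, 195, 6] = bb c3 06 is 3 bytes ≤ B = 7; zero-pad to 7 bytes: K' = bb c3 06 00 00 00 00.
K' ⊕ ipad = 8d f5 30 36 36 36 36; K' ⊕ opad = e7 9f 5a 5c 5c 5c 5c.
m1: inner = H(8d f5 30 36 36 36 36 73 71 61) = 9a 35; tag = H(e7 9f 5a 5c 5c 5c 5c 9a 35) = 2ef1 ← matches
m2: inner = H(8d f5 30 36 36 36 36 de 3e 0c) = 67 4b; tag = H(e7 9f 5a 5c 5c 5c 5c 67 4b) = 44be
m3: inner = H(8d f5 30 36 36 36 36 1a ef 37) = 18 b2; tag = H(e7 9f 5a 5c 5c 5c 5c 18 b2) = ab6f
m4: inner = H(8d f5 30 36 36 36 36 71 6b 67) = 94 39; tag = H(e7 9f 5a 5c 5c 5c 5c 94 39) = 32eb

1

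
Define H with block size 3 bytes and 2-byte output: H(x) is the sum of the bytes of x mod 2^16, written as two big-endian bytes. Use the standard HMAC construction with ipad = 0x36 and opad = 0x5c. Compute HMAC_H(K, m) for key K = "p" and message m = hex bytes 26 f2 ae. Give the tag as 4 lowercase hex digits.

015e

Key "p" = 70 is 1 byte ≤ B = 3; zero-pad to 3 bytes: K' = 70 00 00.
K' ⊕ ipad = 46 36 36.  K' ⊕ opad = 2c 5c 5c.
Inner input = (K'⊕ipad) ∥ m = 46 36 36 ∥ 26 f2 ae.
Inner hash: sum = 70+54+54+38+242+174 = 632 → 02 78.
Outer input = (K'⊕opad) ∥ inner = 2c 5c 5c ∥ 02 78.
Outer hash (tag): sum = 44+92+92+2+120 = 350 → 01 5e.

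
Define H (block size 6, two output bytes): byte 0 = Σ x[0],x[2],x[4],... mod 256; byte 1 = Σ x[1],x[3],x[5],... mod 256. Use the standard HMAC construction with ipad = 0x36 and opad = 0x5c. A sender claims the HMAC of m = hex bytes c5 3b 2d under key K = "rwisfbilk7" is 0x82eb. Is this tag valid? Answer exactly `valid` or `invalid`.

Key "rwisfbilk7" = 72 77 69 73 66 62 69 6c 6b 37 is 10 bytes > B = 6, so hash it first: H(key) = 15 ef, then zero-pad to 6 bytes: K' = 15 ef 00 00 00 00.
K' ⊕ ipad = 23 d9 36 36 36 36; K' ⊕ opad = 49 b3 5c 5c 5c 5c.
Inner hash: even-index sum = 385 mod 256 = 129; odd-index sum = 384 mod 256 = 128 → 81 80.
Outer hash (recomputed tag): even-index sum = 386 mod 256 = 130; odd-index sum = 491 mod 256 = 235 → 82 eb.
Recomputed tag = 82eb; claimed = 82eb → match.

valid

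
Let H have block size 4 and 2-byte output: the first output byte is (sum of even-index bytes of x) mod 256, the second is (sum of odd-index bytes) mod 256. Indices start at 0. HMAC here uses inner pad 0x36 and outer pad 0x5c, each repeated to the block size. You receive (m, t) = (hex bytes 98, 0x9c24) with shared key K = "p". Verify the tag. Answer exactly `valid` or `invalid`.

valid

Key "p" = 70 is 1 byte ≤ B = 4; zero-pad to 4 bytes: K' = 70 00 00 00.
K' ⊕ ipad = 46 36 36 36; K' ⊕ opad = 2c 5c 5c 5c.
Inner hash: even-index sum = 276 mod 256 = 20; odd-index sum = 108 mod 256 = 108 → 14 6c.
Outer hash (recomputed tag): even-index sum = 156 mod 256 = 156; odd-index sum = 292 mod 256 = 36 → 9c 24.
Recomputed tag = 9c24; claimed = 9c24 → match.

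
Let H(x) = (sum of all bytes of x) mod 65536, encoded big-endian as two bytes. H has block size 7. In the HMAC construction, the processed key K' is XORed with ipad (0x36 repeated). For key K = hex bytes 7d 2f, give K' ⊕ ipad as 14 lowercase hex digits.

4b193636363636

Key hex bytes 7d 2f is 2 bytes ≤ B = 7; zero-pad to 7 bytes: K' = 7d 2f 00 00 00 00 00.
XOR each byte with 0x36: 7d⊕36=4b, 2f⊕36=19, 00⊕36=36, 00⊕36=36, 00⊕36=36, 00⊕36=36, 00⊕36=36.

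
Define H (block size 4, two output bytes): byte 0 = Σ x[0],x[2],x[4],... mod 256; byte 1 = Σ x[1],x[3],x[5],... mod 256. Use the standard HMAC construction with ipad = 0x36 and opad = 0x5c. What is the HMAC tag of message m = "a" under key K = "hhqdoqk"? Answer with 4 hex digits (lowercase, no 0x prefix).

67fe

Key "hhqdoqk" = 68 68 71 64 6f 71 6b is 7 bytes > B = 4, so hash it first: H(key) = b3 3d, then zero-pad to 4 bytes: K' = b3 3d 00 00.
K' ⊕ ipad = 85 0b 36 36.  K' ⊕ opad = ef 61 5c 5c.
Inner input = (K'⊕ipad) ∥ m = 85 0b 36 36 ∥ 61.
Inner hash: even-index sum = 284 mod 256 = 28; odd-index sum = 65 mod 256 = 65 → 1c 41.
Outer input = (K'⊕opad) ∥ inner = ef 61 5c 5c ∥ 1c 41.
Outer hash (tag): even-index sum = 359 mod 256 = 103; odd-index sum = 254 mod 256 = 254 → 67 fe.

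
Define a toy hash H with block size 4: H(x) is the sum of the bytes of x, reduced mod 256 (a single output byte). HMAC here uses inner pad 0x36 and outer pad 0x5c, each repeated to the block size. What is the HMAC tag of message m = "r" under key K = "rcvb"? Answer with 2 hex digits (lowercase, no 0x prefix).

Key "rcvb" = 72 63 76 62 is exactly B = 4 bytes: K' = 72 63 76 62.
K' ⊕ ipad = 44 55 40 54.  K' ⊕ opad = 2e 3f 2a 3e.
Inner input = (K'⊕ipad) ∥ m = 44 55 40 54 ∥ 72.
Inner hash: sum = 68+85+64+84+114 = 415; mod 256 = 159 → 9f.
Outer input = (K'⊕opad) ∥ inner = 2e 3f 2a 3e ∥ 9f.
Outer hash (tag): sum = 46+63+42+62+159 = 372; mod 256 = 116 → 74.

74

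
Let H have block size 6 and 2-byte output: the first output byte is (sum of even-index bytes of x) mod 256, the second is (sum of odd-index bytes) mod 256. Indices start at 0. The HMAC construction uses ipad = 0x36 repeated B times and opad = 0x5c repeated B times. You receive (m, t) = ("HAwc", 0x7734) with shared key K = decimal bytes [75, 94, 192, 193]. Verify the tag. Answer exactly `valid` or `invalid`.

Key decimal bytes [75, 94, 192, 193] = 4b 5e c0 c1 is 4 bytes ≤ B = 6; zero-pad to 6 bytes: K' = 4b 5e c0 c1 00 00.
K' ⊕ ipad = 7d 68 f6 f7 36 36; K' ⊕ opad = 17 02 9c 9d 5c 5c.
Inner hash: even-index sum = 616 mod 256 = 104; odd-index sum = 569 mod 256 = 57 → 68 39.
Outer hash (recomputed tag): even-index sum = 375 mod 256 = 119; odd-index sum = 308 mod 256 = 52 → 77 34.
Recomputed tag = 7734; claimed = 7734 → match.

valid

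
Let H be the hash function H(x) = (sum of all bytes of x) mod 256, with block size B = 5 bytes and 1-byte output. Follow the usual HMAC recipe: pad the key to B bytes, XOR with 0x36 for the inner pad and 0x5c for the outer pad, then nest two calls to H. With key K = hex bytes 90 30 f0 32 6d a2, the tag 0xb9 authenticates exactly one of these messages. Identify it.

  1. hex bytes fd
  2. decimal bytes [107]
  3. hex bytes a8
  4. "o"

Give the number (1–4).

Key hex bytes 90 30 f0 32 6d a2 is 6 bytes > B = 5, so hash it first: H(key) = f1, then zero-pad to 5 bytes: K' = f1 00 00 00 00.
K' ⊕ ipad = c7 36 36 36 36; K' ⊕ opad = ad 5c 5c 5c 5c.
m1: inner = H(c7 36 36 36 36 fd) = 9c; tag = H(ad 5c 5c 5c 5c 9c) = b9 ← matches
m2: inner = H(c7 36 36 36 36 6b) = 0a; tag = H(ad 5c 5c 5c 5c 0a) = 27
m3: inner = H(c7 36 36 36 36 a8) = 47; tag = H(ad 5c 5c 5c 5c 47) = 64
m4: inner = H(c7 36 36 36 36 6f) = 0e; tag = H(ad 5c 5c 5c 5c 0e) = 2b

1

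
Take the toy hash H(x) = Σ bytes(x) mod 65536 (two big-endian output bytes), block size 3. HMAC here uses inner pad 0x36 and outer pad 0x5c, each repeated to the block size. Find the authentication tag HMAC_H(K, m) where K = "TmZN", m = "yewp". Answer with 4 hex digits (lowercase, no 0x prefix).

0181

Key "TmZN" = 54 6d 5a 4e is 4 bytes > B = 3, so hash it first: H(key) = 01 69, then zero-pad to 3 bytes: K' = 01 69 00.
K' ⊕ ipad = 37 5f 36.  K' ⊕ opad = 5d 35 5c.
Inner input = (K'⊕ipad) ∥ m = 37 5f 36 ∥ 79 65 77 70.
Inner hash: sum = 55+95+54+121+101+119+112 = 657 → 02 91.
Outer input = (K'⊕opad) ∥ inner = 5d 35 5c ∥ 02 91.
Outer hash (tag): sum = 93+53+92+2+145 = 385 → 01 81.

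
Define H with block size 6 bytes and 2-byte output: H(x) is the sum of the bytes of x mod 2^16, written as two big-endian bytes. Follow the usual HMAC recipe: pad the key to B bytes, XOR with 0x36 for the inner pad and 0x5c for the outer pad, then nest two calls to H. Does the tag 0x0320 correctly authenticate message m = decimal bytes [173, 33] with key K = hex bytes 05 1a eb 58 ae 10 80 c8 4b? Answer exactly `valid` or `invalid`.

valid

Key hex bytes 05 1a eb 58 ae 10 80 c8 4b is 9 bytes > B = 6, so hash it first: H(key) = 03 b3, then zero-pad to 6 bytes: K' = 03 b3 00 00 00 00.
K' ⊕ ipad = 35 85 36 36 36 36; K' ⊕ opad = 5f ef 5c 5c 5c 5c.
Inner hash: sum = 53+133+54+54+54+54+173+33 = 608 → 02 60.
Outer hash (recomputed tag): sum = 95+239+92+92+92+92+2+96 = 800 → 03 20.
Recomputed tag = 0320; claimed = 0320 → match.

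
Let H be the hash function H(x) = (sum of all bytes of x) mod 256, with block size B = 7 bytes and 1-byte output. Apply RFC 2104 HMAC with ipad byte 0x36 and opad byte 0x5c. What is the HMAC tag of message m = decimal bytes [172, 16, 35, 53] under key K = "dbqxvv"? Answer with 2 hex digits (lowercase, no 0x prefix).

7c

Key "dbqxvv" = 64 62 71 78 76 76 is 6 bytes ≤ B = 7; zero-pad to 7 bytes: K' = 64 62 71 78 76 76 00.
K' ⊕ ipad = 52 54 47 4e 40 40 36.  K' ⊕ opad = 38 3e 2d 24 2a 2a 5c.
Inner input = (K'⊕ipad) ∥ m = 52 54 47 4e 40 40 36 ∥ ac 10 23 35.
Inner hash: sum = 82+84+71+78+64+64+54+172+16+35+53 = 773; mod 256 = 5 → 05.
Outer input = (K'⊕opad) ∥ inner = 38 3e 2d 24 2a 2a 5c ∥ 05.
Outer hash (tag): sum = 56+62+45+36+42+42+92+5 = 380; mod 256 = 124 → 7c.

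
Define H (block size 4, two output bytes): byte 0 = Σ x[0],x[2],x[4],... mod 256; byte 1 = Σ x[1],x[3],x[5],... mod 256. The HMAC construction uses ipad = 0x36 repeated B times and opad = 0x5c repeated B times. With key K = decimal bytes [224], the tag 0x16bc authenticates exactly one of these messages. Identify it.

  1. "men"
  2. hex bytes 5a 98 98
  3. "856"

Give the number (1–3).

2

Key decimal bytes [224] = e0 is 1 byte ≤ B = 4; zero-pad to 4 bytes: K' = e0 00 00 00.
K' ⊕ ipad = d6 36 36 36; K' ⊕ opad = bc 5c 5c 5c.
m1: inner = H(d6 36 36 36 6d 65 6e) = e7 d1; tag = H(bc 5c 5c 5c e7 d1) = ff89
m2: inner = H(d6 36 36 36 5a 98 98) = fe 04; tag = H(bc 5c 5c 5c fe 04) = 16bc ← matches
m3: inner = H(d6 36 36 36 38 35 36) = 7a a1; tag = H(bc 5c 5c 5c 7a a1) = 9259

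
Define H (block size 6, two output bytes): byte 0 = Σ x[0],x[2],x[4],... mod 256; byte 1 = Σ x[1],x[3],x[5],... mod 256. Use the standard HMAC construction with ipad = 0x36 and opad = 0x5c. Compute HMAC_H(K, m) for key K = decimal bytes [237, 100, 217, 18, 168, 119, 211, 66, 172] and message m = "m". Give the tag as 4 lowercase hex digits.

Key decimal bytes [237, 100, 217, 18, 168, 119, 211, 66, 172] = ed 64 d9 12 a8 77 d3 42 ac is 9 bytes > B = 6, so hash it first: H(key) = ed 2f, then zero-pad to 6 bytes: K' = ed 2f 00 00 00 00.
K' ⊕ ipad = db 19 36 36 36 36.  K' ⊕ opad = b1 73 5c 5c 5c 5c.
Inner input = (K'⊕ipad) ∥ m = db 19 36 36 36 36 ∥ 6d.
Inner hash: even-index sum = 436 mod 256 = 180; odd-index sum = 133 mod 256 = 133 → b4 85.
Outer input = (K'⊕opad) ∥ inner = b1 73 5c 5c 5c 5c ∥ b4 85.
Outer hash (tag): even-index sum = 541 mod 256 = 29; odd-index sum = 432 mod 256 = 176 → 1d b0.

1db0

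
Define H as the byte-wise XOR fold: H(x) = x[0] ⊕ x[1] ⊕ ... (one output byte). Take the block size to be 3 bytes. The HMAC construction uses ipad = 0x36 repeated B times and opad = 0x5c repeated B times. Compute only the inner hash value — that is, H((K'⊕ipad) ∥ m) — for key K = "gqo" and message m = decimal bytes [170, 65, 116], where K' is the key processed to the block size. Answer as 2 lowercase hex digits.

Key "gqo" = 67 71 6f is exactly B = 3 bytes: K' = 67 71 6f.
K' ⊕ ipad = 51 47 59.
Inner input = 51 47 59 ∥ aa 41 74.
Inner hash: XOR 51⊕47⊕59⊕aa⊕41⊕74 = d0.

d0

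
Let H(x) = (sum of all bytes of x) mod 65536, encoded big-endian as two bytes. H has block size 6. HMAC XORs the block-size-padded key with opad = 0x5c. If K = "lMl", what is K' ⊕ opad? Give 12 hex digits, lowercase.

3011305c5c5c

Key "lMl" = 6c 4d 6c is 3 bytes ≤ B = 6; zero-pad to 6 bytes: K' = 6c 4d 6c 00 00 00.
XOR each byte with 0x5c: 6c⊕5c=30, 4d⊕5c=11, 6c⊕5c=30, 00⊕5c=5c, 00⊕5c=5c, 00⊕5c=5c.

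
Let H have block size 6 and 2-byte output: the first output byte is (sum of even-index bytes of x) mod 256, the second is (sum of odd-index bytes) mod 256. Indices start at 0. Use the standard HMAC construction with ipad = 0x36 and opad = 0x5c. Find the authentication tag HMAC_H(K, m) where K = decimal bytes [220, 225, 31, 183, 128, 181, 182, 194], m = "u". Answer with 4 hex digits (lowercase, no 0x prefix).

Key decimal bytes [220, 225, 31, 183, 128, 181, 182, 194] = dc e1 1f b7 80 b5 b6 c2 is 8 bytes > B = 6, so hash it first: H(key) = 31 0f, then zero-pad to 6 bytes: K' = 31 0f 00 00 00 00.
K' ⊕ ipad = 07 39 36 36 36 36.  K' ⊕ opad = 6d 53 5c 5c 5c 5c.
Inner input = (K'⊕ipad) ∥ m = 07 39 36 36 36 36 ∥ 75.
Inner hash: even-index sum = 232 mod 256 = 232; odd-index sum = 165 mod 256 = 165 → e8 a5.
Outer input = (K'⊕opad) ∥ inner = 6d 53 5c 5c 5c 5c ∥ e8 a5.
Outer hash (tag): even-index sum = 525 mod 256 = 13; odd-index sum = 432 mod 256 = 176 → 0d b0.

0db0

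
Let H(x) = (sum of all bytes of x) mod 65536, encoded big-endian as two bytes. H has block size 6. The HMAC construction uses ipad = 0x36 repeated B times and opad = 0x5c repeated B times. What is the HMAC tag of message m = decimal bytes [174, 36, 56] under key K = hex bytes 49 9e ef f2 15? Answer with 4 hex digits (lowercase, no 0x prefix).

Key hex bytes 49 9e ef f2 15 is 5 bytes ≤ B = 6; zero-pad to 6 bytes: K' = 49 9e ef f2 15 00.
K' ⊕ ipad = 7f a8 d9 c4 23 36.  K' ⊕ opad = 15 c2 b3 ae 49 5c.
Inner input = (K'⊕ipad) ∥ m = 7f a8 d9 c4 23 36 ∥ ae 24 38.
Inner hash: sum = 127+168+217+196+35+54+174+36+56 = 1063 → 04 27.
Outer input = (K'⊕opad) ∥ inner = 15 c2 b3 ae 49 5c ∥ 04 27.
Outer hash (tag): sum = 21+194+179+174+73+92+4+39 = 776 → 03 08.

0308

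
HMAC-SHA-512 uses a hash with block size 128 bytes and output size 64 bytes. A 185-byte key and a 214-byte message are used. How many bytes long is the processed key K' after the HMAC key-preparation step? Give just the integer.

Key is 185 > 128 bytes, so it is hashed to 64 bytes then zero-padded to 128: |K'| = 128.

128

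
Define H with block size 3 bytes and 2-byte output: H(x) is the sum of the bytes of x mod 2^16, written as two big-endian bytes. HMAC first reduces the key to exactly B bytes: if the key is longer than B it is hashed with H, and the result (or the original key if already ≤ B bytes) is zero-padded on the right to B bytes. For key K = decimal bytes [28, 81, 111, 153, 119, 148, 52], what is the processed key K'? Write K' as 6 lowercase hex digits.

02b400

|K| = 7 > B = 3, so first hash the key.
H(K): sum = 28+81+111+153+119+148+52 = 692 → 02 b4.
Zero-pad H(K) = 02 b4 to 3 bytes: K' = 02 b4 00.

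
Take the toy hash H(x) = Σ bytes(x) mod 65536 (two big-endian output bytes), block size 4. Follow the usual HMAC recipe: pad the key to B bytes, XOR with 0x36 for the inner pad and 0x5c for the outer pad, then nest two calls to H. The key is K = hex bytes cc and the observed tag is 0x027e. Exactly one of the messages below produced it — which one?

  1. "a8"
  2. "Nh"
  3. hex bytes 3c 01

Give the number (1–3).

3

Key hex bytes cc is 1 byte ≤ B = 4; zero-pad to 4 bytes: K' = cc 00 00 00.
K' ⊕ ipad = fa 36 36 36; K' ⊕ opad = 90 5c 5c 5c.
m1: inner = H(fa 36 36 36 61 38) = 02 35; tag = H(90 5c 5c 5c 02 35) = 01db
m2: inner = H(fa 36 36 36 4e 68) = 02 52; tag = H(90 5c 5c 5c 02 52) = 01f8
m3: inner = H(fa 36 36 36 3c 01) = 01 d9; tag = H(90 5c 5c 5c 01 d9) = 027e ← matches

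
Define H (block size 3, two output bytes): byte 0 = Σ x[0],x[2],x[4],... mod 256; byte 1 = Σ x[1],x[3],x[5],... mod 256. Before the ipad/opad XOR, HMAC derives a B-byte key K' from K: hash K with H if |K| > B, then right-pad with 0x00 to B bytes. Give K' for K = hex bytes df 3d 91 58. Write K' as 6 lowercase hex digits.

|K| = 4 > B = 3, so first hash the key.
H(K): even-index sum = 368 mod 256 = 112; odd-index sum = 149 mod 256 = 149 → 70 95.
Zero-pad H(K) = 70 95 to 3 bytes: K' = 70 95 00.

709500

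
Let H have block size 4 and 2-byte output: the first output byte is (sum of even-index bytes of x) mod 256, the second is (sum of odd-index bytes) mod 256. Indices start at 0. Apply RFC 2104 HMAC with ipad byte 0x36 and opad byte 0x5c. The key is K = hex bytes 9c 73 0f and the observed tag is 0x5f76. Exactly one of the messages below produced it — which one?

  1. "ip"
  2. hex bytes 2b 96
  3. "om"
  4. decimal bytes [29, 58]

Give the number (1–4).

1

Key hex bytes 9c 73 0f is 3 bytes ≤ B = 4; zero-pad to 4 bytes: K' = 9c 73 0f 00.
K' ⊕ ipad = aa 45 39 36; K' ⊕ opad = c0 2f 53 5c.
m1: inner = H(aa 45 39 36 69 70) = 4c eb; tag = H(c0 2f 53 5c 4c eb) = 5f76 ← matches
m2: inner = H(aa 45 39 36 2b 96) = 0e 11; tag = H(c0 2f 53 5c 0e 11) = 219c
m3: inner = H(aa 45 39 36 6f 6d) = 52 e8; tag = H(c0 2f 53 5c 52 e8) = 6573
m4: inner = H(aa 45 39 36 1d 3a) = 00 b5; tag = H(c0 2f 53 5c 00 b5) = 1340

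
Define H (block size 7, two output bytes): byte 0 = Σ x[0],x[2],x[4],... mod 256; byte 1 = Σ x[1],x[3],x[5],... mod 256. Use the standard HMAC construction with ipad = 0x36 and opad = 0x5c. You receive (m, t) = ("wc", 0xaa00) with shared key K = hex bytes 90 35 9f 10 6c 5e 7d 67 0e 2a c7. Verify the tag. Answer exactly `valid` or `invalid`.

valid

Key hex bytes 90 35 9f 10 6c 5e 7d 67 0e 2a c7 is 11 bytes > B = 7, so hash it first: H(key) = ed 34, then zero-pad to 7 bytes: K' = ed 34 00 00 00 00 00.
K' ⊕ ipad = db 02 36 36 36 36 36; K' ⊕ opad = b1 68 5c 5c 5c 5c 5c.
Inner hash: even-index sum = 480 mod 256 = 224; odd-index sum = 229 mod 256 = 229 → e0 e5.
Outer hash (recomputed tag): even-index sum = 682 mod 256 = 170; odd-index sum = 512 mod 256 = 0 → aa 00.
Recomputed tag = aa00; claimed = aa00 → match.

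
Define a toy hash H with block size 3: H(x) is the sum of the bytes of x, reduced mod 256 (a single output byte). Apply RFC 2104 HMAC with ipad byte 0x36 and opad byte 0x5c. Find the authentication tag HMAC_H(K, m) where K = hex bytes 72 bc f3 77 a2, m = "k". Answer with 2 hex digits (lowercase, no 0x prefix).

01

Key hex bytes 72 bc f3 77 a2 is 5 bytes > B = 3, so hash it first: H(key) = 3a, then zero-pad to 3 bytes: K' = 3a 00 00.
K' ⊕ ipad = 0c 36 36.  K' ⊕ opad = 66 5c 5c.
Inner input = (K'⊕ipad) ∥ m = 0c 36 36 ∥ 6b.
Inner hash: sum = 12+54+54+107 = 227 → e3.
Outer input = (K'⊕opad) ∥ inner = 66 5c 5c ∥ e3.
Outer hash (tag): sum = 102+92+92+227 = 513; mod 256 = 1 → 01.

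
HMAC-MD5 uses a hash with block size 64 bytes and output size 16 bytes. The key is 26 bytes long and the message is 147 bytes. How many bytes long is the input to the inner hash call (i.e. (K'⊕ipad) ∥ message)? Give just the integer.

Key is 26 ≤ 64 bytes, zero-padded: |K'| = 64.
Inner input = (K'⊕ipad) ∥ m → 64 + 147 = 211 bytes.

211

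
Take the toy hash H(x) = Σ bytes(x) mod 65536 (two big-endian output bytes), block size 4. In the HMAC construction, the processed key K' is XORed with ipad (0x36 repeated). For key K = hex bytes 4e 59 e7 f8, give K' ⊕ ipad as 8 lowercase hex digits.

Key hex bytes 4e 59 e7 f8 is exactly B = 4 bytes: K' = 4e 59 e7 f8.
XOR each byte with 0x36: 4e⊕36=78, 59⊕36=6f, e7⊕36=d1, f8⊕36=ce.

786fd1ce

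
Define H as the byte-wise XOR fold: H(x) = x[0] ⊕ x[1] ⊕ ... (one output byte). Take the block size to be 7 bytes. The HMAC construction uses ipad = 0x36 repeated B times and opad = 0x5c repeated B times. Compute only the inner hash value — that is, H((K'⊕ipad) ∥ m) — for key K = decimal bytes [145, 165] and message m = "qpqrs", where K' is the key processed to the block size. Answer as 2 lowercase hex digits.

73

Key decimal bytes [145, 165] = 91 a5 is 2 bytes ≤ B = 7; zero-pad to 7 bytes: K' = 91 a5 00 00 00 00 00.
K' ⊕ ipad = a7 93 36 36 36 36 36.
Inner input = a7 93 36 36 36 36 36 ∥ 71 70 71 72 73.
Inner hash: XOR a7⊕93⊕36⊕36⊕36⊕36⊕36⊕71⊕70⊕71⊕72⊕73 = 73.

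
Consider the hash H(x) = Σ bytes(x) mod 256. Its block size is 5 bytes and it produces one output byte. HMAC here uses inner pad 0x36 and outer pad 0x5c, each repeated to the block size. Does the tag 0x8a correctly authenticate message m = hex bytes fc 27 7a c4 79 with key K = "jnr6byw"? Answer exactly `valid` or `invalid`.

invalid

Key "jnr6byw" = 6a 6e 72 36 62 79 77 is 7 bytes > B = 5, so hash it first: H(key) = d2, then zero-pad to 5 bytes: K' = d2 00 00 00 00.
K' ⊕ ipad = e4 36 36 36 36; K' ⊕ opad = 8e 5c 5c 5c 5c.
Inner hash: sum = 228+54+54+54+54+252+39+122+196+121 = 1174; mod 256 = 150 → 96.
Outer hash (recomputed tag): sum = 142+92+92+92+92+150 = 660; mod 256 = 148 → 94.
Recomputed tag = 94; claimed = 8a → mismatch.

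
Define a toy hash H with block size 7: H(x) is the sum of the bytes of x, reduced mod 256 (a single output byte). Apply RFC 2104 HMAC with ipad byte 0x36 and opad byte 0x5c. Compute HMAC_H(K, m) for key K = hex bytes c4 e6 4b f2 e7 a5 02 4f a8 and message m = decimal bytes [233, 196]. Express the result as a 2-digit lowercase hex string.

Key hex bytes c4 e6 4b f2 e7 a5 02 4f a8 is 9 bytes > B = 7, so hash it first: H(key) = 6c, then zero-pad to 7 bytes: K' = 6c 00 00 00 00 00 00.
K' ⊕ ipad = 5a 36 36 36 36 36 36.  K' ⊕ opad = 30 5c 5c 5c 5c 5c 5c.
Inner input = (K'⊕ipad) ∥ m = 5a 36 36 36 36 36 36 ∥ e9 c4.
Inner hash: sum = 90+54+54+54+54+54+54+233+196 = 843; mod 256 = 75 → 4b.
Outer input = (K'⊕opad) ∥ inner = 30 5c 5c 5c 5c 5c 5c ∥ 4b.
Outer hash (tag): sum = 48+92+92+92+92+92+92+75 = 675; mod 256 = 163 → a3.

a3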